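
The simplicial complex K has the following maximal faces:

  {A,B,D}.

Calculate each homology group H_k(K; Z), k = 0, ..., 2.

H_0 ≅ Z,  H_1 = 0,  H_2 = 0.

Order the vertices as A < B < D. Listing each simplex with vertices in this order, K has dimension 2 with simplices:

  0-simplices (3): A, B, D
  1-simplices (3): AB, AD, BD
  2-simplices (1): ABD

giving chain groups C_0 ≅ Z^3, C_1 ≅ Z^3, C_2 ≅ Z^1.

∂_1: C_1 → C_0 maps an edge to its endpoints' difference, ∂[p,q] = q − p. For instance
  ∂AB = B − A.
The 3×3 boundary matrix has rank 2 and Smith normal form diag(1,1).

The boundary map ∂_2: C_2 → C_1 sends each 2-simplex [p,q,r] to [q,r] − [p,r] + [p,q]. For instance
  ∂ABD = BD − AD + AB.
The resulting 3×1 matrix has rank 1, and its Smith normal form has invariant factors (1).

Reading off H_k = ker ∂_k / im ∂_{k+1}:

  H_0: rank C_0 − rank ∂_1 = 3 − 2 = 1, and the invariant factors of ∂_1 are all 1, so H_0 ≅ Z.
  H_1: rank ker ∂_1 − rank ∂_2 = (3 − 2) − 1 = 0, and the invariant factors of ∂_2 are all 1, so H_1 ≅ 0.
  H_2: rank ker ∂_2 − rank ∂_3 = (1 − 1) − 0 = 0, and there is no ∂_3, so H_2 ≅ 0.

As a check, the Euler characteristic is 3 − 3 + 1 = 1, which agrees with 1 − 0 + 0 = 1.
(K is a triangulation of the 2-simplex.)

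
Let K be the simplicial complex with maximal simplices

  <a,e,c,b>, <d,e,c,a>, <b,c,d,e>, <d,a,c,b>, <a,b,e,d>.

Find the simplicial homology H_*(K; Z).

Take the total order a < b < c < d < e on the vertex set. Then K (dimension 3) consists of the simplices:

  0-simplices (5): a, b, c, d, e
  1-simplices (10): ab, ac, ad, ae, bc, bd, be, cd, ce, de
  2-simplices (10): abc, abd, abe, acd, ace, ade, bcd, bce, bde, cde
  3-simplices (5): abcd, abce, abde, acde, bcde

giving chain groups C_0 ≅ Z^5, C_1 ≅ Z^10, C_2 ≅ Z^10, C_3 ≅ Z^5.

The boundary map ∂_1: C_1 → C_0 sends each edge [p,q] (with p < q) to q − p.
The 5×10 boundary matrix has rank 4 and Smith normal form diag(1,1,1,1).

Boundary ∂_2: C_2 → C_1 sends each 2-simplex [p,q,r] to [q,r] − [p,r] + [p,q]. For instance
  ∂acd = cd − ad + ac,
  ∂ace = ce − ae + ac.
As a 10×10 matrix over Z this has rank 6, with invariant factors (1,1,1,1,1,1).

Boundary ∂_3: C_3 → C_2 sends each 3-simplex σ to the alternating sum Σ_i (−1)^i (σ with its i-th vertex removed). For instance
  ∂abcd = bcd − acd + abd − abc,
  ∂bcde = cde − bde + bce − bcd.
The resulting 10×5 matrix has rank 4, and its Smith normal form has invariant factors (1,1,1,1).

From H_k ≅ ker(∂_k) / im(∂_{k+1}) we obtain:

  H_0: rank C_0 − rank ∂_1 = 5 − 4 = 1, and the invariant factors of ∂_1 are all 1, so H_0 = Z.
  H_1: rank ker ∂_1 − rank ∂_2 = (10 − 4) − 6 = 0, and the invariant factors of ∂_2 are all 1, so H_1 = 0.
  H_2: rank ker ∂_2 − rank ∂_3 = (10 − 6) − 4 = 0, and the invariant factors of ∂_3 are all 1, so H_2 = 0.
  H_3: rank ker ∂_3 − rank ∂_4 = (5 − 4) − 0 = 1, and there is no ∂_4, so H_3 = Z.

(K is a triangulation of the 3-sphere S^3.)

H_0 = Z,  H_1 = 0,  H_2 = 0,  H_3 = Z.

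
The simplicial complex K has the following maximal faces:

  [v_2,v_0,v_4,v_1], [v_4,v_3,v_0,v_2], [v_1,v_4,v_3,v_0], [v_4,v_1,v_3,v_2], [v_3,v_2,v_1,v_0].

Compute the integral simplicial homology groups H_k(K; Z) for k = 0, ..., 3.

H_0 ≅ Z,  H_1 = 0,  H_2 = 0,  H_3 ≅ Z.

Take the total order v_0 < v_1 < v_2 < v_3 < v_4 on the vertex set. Then K (dimension 3) consists of the simplices:

  0-simplices (5): [v_0], [v_1], [v_2], [v_3], [v_4]
  1-simplices (10): [v_0,v_1], [v_0,v_2], [v_0,v_3], [v_0,v_4], [v_1,v_2], [v_1,v_3], [v_1,v_4], [v_2,v_3], [v_2,v_4], [v_3,v_4]
  2-simplices (10): [v_0,v_1,v_2], [v_0,v_1,v_3], [v_0,v_1,v_4], [v_0,v_2,v_3], [v_0,v_2,v_4], [v_0,v_3,v_4], [v_1,v_2,v_3], [v_1,v_2,v_4], [v_1,v_3,v_4], [v_2,v_3,v_4]
  3-simplices (5): [v_0,v_1,v_2,v_3], [v_0,v_1,v_2,v_4], [v_0,v_1,v_3,v_4], [v_0,v_2,v_3,v_4], [v_1,v_2,v_3,v_4]

so the chain groups are C_0 ≅ Z^5, C_1 ≅ Z^10, C_2 ≅ Z^10, C_3 ≅ Z^5.

∂_1: C_1 → C_0 sends each edge [p,q] (with p < q) to q − p.
This gives a 5×10 integer matrix of rank 4; reducing to Smith normal form yields diagonal entries (1,1,1,1).

∂_2: C_2 → C_1 sends each 2-simplex [p,q,r] to [q,r] − [p,r] + [p,q]. For instance
  ∂[v_1,v_2,v_3] = [v_2,v_3] − [v_1,v_3] + [v_1,v_2],
  ∂[v_0,v_2,v_4] = [v_2,v_4] − [v_0,v_4] + [v_0,v_2].
This gives a 10×10 integer matrix of rank 6; reducing to Smith normal form yields diagonal entries (1,1,1,1,1,1).

∂_3: C_3 → C_2 sends each 3-simplex σ to the alternating sum Σ_i (−1)^i (σ with its i-th vertex removed). For instance
  ∂[v_0,v_2,v_3,v_4] = [v_2,v_3,v_4] − [v_0,v_3,v_4] + [v_0,v_2,v_4] − [v_0,v_2,v_3],
  ∂[v_0,v_1,v_3,v_4] = [v_1,v_3,v_4] − [v_0,v_3,v_4] + [v_0,v_1,v_4] − [v_0,v_1,v_3].
As a 10×5 matrix over Z this has rank 4, with invariant factors (1,1,1,1).

Reading off H_k = ker ∂_k / im ∂_{k+1}:

  H_0: rank C_0 − rank ∂_1 = 5 − 4 = 1, and the invariant factors of ∂_1 are all 1, so H_0 ≅ Z.
  H_1: rank ker ∂_1 − rank ∂_2 = (10 − 4) − 6 = 0, and the invariant factors of ∂_2 are all 1, so H_1 ≅ 0.
  H_2: rank ker ∂_2 − rank ∂_3 = (10 − 6) − 4 = 0, and the invariant factors of ∂_3 are all 1, so H_2 ≅ 0.
  H_3: rank ker ∂_3 − rank ∂_4 = (5 − 4) − 0 = 1, and there is no ∂_4, so H_3 ≅ Z.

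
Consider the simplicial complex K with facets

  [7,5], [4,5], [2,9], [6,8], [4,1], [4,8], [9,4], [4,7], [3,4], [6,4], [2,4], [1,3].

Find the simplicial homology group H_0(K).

H_0 = Z.

Take the total order 1 < 2 < 3 < 4 < 5 < 6 < 7 < 8 < 9 on the vertex set. Then K (dimension 1) consists of the simplices:

  0-simplices (9): [1], [2], [3], [4], [5], [6], [7], [8], [9]
  1-simplices (12): [1,3], [1,4], [2,4], [2,9], [3,4], [4,5], [4,6], [4,7], [4,8], [4,9], [5,7], [6,8]

so the chain groups are C_0 ≅ Z^9, C_1 ≅ Z^12.

∂_1: C_1 → C_0 maps an edge to its endpoints' difference, ∂[p,q] = q − p. For instance
  ∂[4,5] = [5] − [4].
The 9×12 boundary matrix has rank 8 and Smith normal form diag(1,1,1,1,1,1,1,1).

Reading off H_k = ker ∂_k / im ∂_{k+1}:

  H_0: rank C_0 − rank ∂_1 = 9 − 8 = 1, and the invariant factors of ∂_1 are all 1, so H_0 = Z.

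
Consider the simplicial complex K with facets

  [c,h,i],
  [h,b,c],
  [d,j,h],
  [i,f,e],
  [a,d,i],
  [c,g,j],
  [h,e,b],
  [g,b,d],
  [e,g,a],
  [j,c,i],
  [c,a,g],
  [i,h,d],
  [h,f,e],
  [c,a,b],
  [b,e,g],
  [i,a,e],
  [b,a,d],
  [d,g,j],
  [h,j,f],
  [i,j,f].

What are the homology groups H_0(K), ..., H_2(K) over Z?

H_0 ≅ Z,  H_1 ≅ Z ⊕ Z/2,  H_2 = 0.

We work with the vertex ordering a < b < c < d < e < f < g < h < i < j. The simplices of K, each written with vertices in increasing order, are:

  0-simplices (10): a, b, c, d, e, f, g, h, i, j
  1-simplices (30): ab, ac, ad, ae, ag, ai, bc, bd, be, bg, bh, cg, ch, ci, cj, dg, dh, di, dj, ef, eg, eh, ei, fh, fi, fj, gj, hi, hj, ij
  2-simplices (20): abc, abd, acg, adi, aeg, aei, bch, bdg, beg, beh, cgj, chi, cij, dgj, dhi, dhj, efh, efi, fhj, fij

so the chain groups are C_0 ≅ Z^10, C_1 ≅ Z^30, C_2 ≅ Z^20.

The boundary map ∂_1: C_1 → C_0 sends each edge [p,q] (with p < q) to q − p. For instance
  ∂ci = i − c.
The 10×30 boundary matrix has rank 9 and Smith normal form diag(1,1,1,1,1,1,1,1,1).

∂_2: C_2 → C_1 acts by ∂[p,q,r] = [q,r] − [p,r] + [p,q]. For instance
  ∂cij = ij − cj + ci,
  ∂chi = hi − ci + ch.
This gives a 30×20 integer matrix of rank 20; reducing to Smith normal form yields diagonal entries (1,1,1,1,1,1,1,1,1,1,1,1,1,1,1,1,1,1,1,2).

Now H_k = ker ∂_k / im ∂_{k+1}, so:

  H_0: rank C_0 − rank ∂_1 = 10 − 9 = 1, and the invariant factors of ∂_1 are all 1, so H_0 ≅ Z.
  H_1: rank ker ∂_1 − rank ∂_2 = (30 − 9) − 20 = 1, and ∂_2 has invariant factor 2 > 1, so H_1 ≅ Z ⊕ Z/2.
  H_2: rank ker ∂_2 − rank ∂_3 = (20 − 20) − 0 = 0, and there is no ∂_3, so H_2 ≅ 0.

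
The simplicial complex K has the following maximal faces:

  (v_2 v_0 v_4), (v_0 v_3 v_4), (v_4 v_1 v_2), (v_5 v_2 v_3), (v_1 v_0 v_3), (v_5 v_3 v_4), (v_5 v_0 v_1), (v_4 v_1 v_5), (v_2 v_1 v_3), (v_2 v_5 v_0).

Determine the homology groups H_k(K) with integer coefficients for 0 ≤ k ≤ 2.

H_0 = Z,  H_1 = Z/2Z,  H_2 = 0.

K has 6 vertices, 15 edges, 10 triangles.
rank ∂_0 = 0, rank ∂_1 = 5 ⇒ b_0 = 6 − 0 − 5 = 1; all invariant factors of ∂_1 are 1 so no torsion. So H_0 ≅ Z.
rank ∂_1 = 5, rank ∂_2 = 10 ⇒ b_1 = 15 − 5 − 10 = 0; ∂_2 has invariant factor(s) [2] giving torsion. So H_1 ≅ Z/2Z.
rank ∂_2 = 10, rank ∂_3 = 0 ⇒ b_2 = 10 − 10 − 0 = 0. So H_2 ≅ 0.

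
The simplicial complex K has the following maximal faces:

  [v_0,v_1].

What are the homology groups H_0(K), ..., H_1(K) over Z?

Fix the vertex order v_0 < v_1 and write every simplex with vertices in increasing order. Then dim K = 1 and the simplices of K are:

  0-simplices (2): [v_0], [v_1]
  1-simplices (1): [v_0,v_1]

so the chain groups are C_0 ≅ Z^2, C_1 ≅ Z^1.

The boundary map ∂_1: C_1 → C_0 maps an edge to its endpoints' difference, ∂[p,q] = q − p. For instance
  ∂[v_0,v_1] = [v_1] − [v_0].
The resulting 2×1 matrix has rank 1, and its Smith normal form has invariant factors (1).

Now H_k = ker ∂_k / im ∂_{k+1}, so:

  H_0: rank C_0 − rank ∂_1 = 2 − 1 = 1, and the invariant factors of ∂_1 are all 1, so H_0 = Z.
  H_1: rank ker ∂_1 − rank ∂_2 = (1 − 1) − 0 = 0, and there is no ∂_2, so H_1 = 0.

H_0 ≅ Z,  H_1 = 0.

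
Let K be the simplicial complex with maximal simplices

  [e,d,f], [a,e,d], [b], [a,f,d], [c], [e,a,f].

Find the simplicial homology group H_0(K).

Fix the vertex order a < b < c < d < e < f and write every simplex with vertices in increasing order. Then dim K = 2 and the simplices of K are:

  0-simplices (6): a, b, c, d, e, f
  1-simplices (6): ad, ae, af, de, df, ef
  2-simplices (4): ade, adf, aef, def

Hence C_0 ≅ Z^6, C_1 ≅ Z^6, C_2 ≅ Z^4.

The boundary map ∂_1: C_1 → C_0 sends each edge [p,q] (with p < q) to q − p.
This gives a 6×6 integer matrix of rank 3; reducing to Smith normal form yields diagonal entries (1,1,1).

The boundary map ∂_2: C_2 → C_1 acts by ∂[p,q,r] = [q,r] − [p,r] + [p,q]. For instance
  ∂adf = df − af + ad,
  ∂def = ef − df + de.
As a 6×4 matrix over Z this has rank 3, with invariant factors (1,1,1).

From H_k ≅ ker(∂_k) / im(∂_{k+1}) we obtain:

  H_0: rank C_0 − rank ∂_1 = 6 − 3 = 3, and the invariant factors of ∂_1 are all 1, so H_0 ≅ Z^3.

H_0 = Z^3.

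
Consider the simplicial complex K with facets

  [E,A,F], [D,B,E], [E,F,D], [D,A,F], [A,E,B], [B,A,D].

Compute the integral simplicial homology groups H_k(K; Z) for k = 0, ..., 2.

H_0 = Z,  H_1 = 0,  H_2 = Z.

We work with the vertex ordering A < B < D < E < F. The simplices of K, each written with vertices in increasing order, are:

  0-simplices (5): A, B, D, E, F
  1-simplices (9): AB, AD, AE, AF, BD, BE, DE, DF, EF
  2-simplices (6): ABD, ABE, ADF, AEF, BDE, DEF

so the chain groups are C_0 ≅ Z^5, C_1 ≅ Z^9, C_2 ≅ Z^6.

The boundary map ∂_1: C_1 → C_0 maps an edge to its endpoints' difference, ∂[p,q] = q − p.
As a 5×9 matrix over Z this has rank 4, with invariant factors (1,1,1,1).

∂_2: C_2 → C_1 acts by ∂[p,q,r] = [q,r] − [p,r] + [p,q]. For instance
  ∂ADF = DF − AF + AD,
  ∂ABE = BE − AE + AB.
As a 9×6 matrix over Z this has rank 5, with invariant factors (1,1,1,1,1).

Reading off H_k = ker ∂_k / im ∂_{k+1}:

  H_0: rank C_0 − rank ∂_1 = 5 − 4 = 1, and the invariant factors of ∂_1 are all 1, so H_0 = Z.
  H_1: rank ker ∂_1 − rank ∂_2 = (9 − 4) − 5 = 0, and the invariant factors of ∂_2 are all 1, so H_1 = 0.
  H_2: rank ker ∂_2 − rank ∂_3 = (6 − 5) − 0 = 1, and there is no ∂_3, so H_2 = Z.

As a check, the Euler characteristic is 5 − 9 + 6 = 2, which agrees with 1 − 0 + 1 = 2.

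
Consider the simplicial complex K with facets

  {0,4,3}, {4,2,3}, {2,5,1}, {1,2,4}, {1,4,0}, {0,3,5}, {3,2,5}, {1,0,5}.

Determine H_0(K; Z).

Take the total order 0 < 1 < 2 < 3 < 4 < 5 on the vertex set. Then K (dimension 2) consists of the simplices:

  0-simplices (6): [0], [1], [2], [3], [4], [5]
  1-simplices (12): [0,1], [0,3], [0,4], [0,5], [1,2], [1,4], [1,5], [2,3], [2,4], [2,5], [3,4], [3,5]
  2-simplices (8): [0,1,4], [0,1,5], [0,3,4], [0,3,5], [1,2,4], [1,2,5], [2,3,4], [2,3,5]

so the chain groups are C_0 ≅ Z^6, C_1 ≅ Z^12, C_2 ≅ Z^8.

The boundary map ∂_1: C_1 → C_0 maps an edge to its endpoints' difference, ∂[p,q] = q − p. For instance
  ∂[2,3] = [3] − [2].
As a 6×12 matrix over Z this has rank 5, with invariant factors (1,1,1,1,1).

∂_2: C_2 → C_1 sends each 2-simplex [p,q,r] to [q,r] − [p,r] + [p,q]. For instance
  ∂[2,3,4] = [3,4] − [2,4] + [2,3],
  ∂[1,2,5] = [2,5] − [1,5] + [1,2].
As a 12×8 matrix over Z this has rank 7, with invariant factors (1,1,1,1,1,1,1).

Reading off H_k = ker ∂_k / im ∂_{k+1}:

  H_0: rank C_0 − rank ∂_1 = 6 − 5 = 1, and the invariant factors of ∂_1 are all 1, so H_0 ≅ Z.

H_0 ≅ Z.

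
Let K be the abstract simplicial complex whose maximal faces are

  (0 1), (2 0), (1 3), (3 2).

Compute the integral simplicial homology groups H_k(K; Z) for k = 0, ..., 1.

H_0 ≅ Z,  H_1 ≅ Z.

K has 4 vertices, 4 edges.
rank ∂_0 = 0, rank ∂_1 = 3 ⇒ b_0 = 4 − 0 − 3 = 1; all invariant factors of ∂_1 are 1 so no torsion. So H_0 ≅ Z.
rank ∂_1 = 3, rank ∂_2 = 0 ⇒ b_1 = 4 − 3 − 0 = 1. So H_1 ≅ Z.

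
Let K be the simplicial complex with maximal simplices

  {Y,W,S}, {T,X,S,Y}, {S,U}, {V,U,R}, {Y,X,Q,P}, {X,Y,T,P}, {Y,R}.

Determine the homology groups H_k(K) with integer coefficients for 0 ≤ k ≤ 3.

Fix the vertex order P < Q < R < S < T < U < V < W < X < Y and write every simplex with vertices in increasing order. Then dim K = 3 and the simplices of K are:

  0-simplices (10): P, Q, R, S, T, U, V, W, X, Y
  1-simplices (19): PQ, PT, PX, PY, QX, QY, RU, RV, RY, ST, SU, SW, SX, SY, TX, TY, UV, WY, XY
  2-simplices (12): PQX, PQY, PTX, PTY, PXY, QXY, RUV, STX, STY, SWY, SXY, TXY
  3-simplices (3): PQXY, PTXY, STXY

so the chain groups are C_0 ≅ Z^10, C_1 ≅ Z^19, C_2 ≅ Z^12, C_3 ≅ Z^3.

Boundary ∂_1: C_1 → C_0 is given by ∂[p,q] = [q] − [p]. For instance
  ∂WY = Y − W.
The resulting 10×19 matrix has rank 9, and its Smith normal form has invariant factors (1,1,1,1,1,1,1,1,1).

Boundary ∂_2: C_2 → C_1 sends each 2-simplex [p,q,r] to [q,r] − [p,r] + [p,q]. For instance
  ∂PXY = XY − PY + PX,
  ∂SWY = WY − SY + SW.
As a 19×12 matrix over Z this has rank 9, with invariant factors (1,1,1,1,1,1,1,1,1).

The boundary map ∂_3: C_3 → C_2 sends each 3-simplex σ to the alternating sum Σ_i (−1)^i (σ with its i-th vertex removed). For instance
  ∂PTXY = TXY − PXY + PTY − PTX,
  ∂STXY = TXY − SXY + STY − STX.
The resulting 12×3 matrix has rank 3, and its Smith normal form has invariant factors (1,1,1).

Reading off H_k = ker ∂_k / im ∂_{k+1}:

  H_0: rank C_0 − rank ∂_1 = 10 − 9 = 1, and the invariant factors of ∂_1 are all 1, so H_0 = Z.
  H_1: rank ker ∂_1 − rank ∂_2 = (19 − 9) − 9 = 1, and the invariant factors of ∂_2 are all 1, so H_1 = Z.
  H_2: rank ker ∂_2 − rank ∂_3 = (12 − 9) − 3 = 0, and the invariant factors of ∂_3 are all 1, so H_2 = 0.
  H_3: rank ker ∂_3 − rank ∂_4 = (3 − 3) − 0 = 0, and there is no ∂_4, so H_3 = 0.

H_0 ≅ Z,  H_1 ≅ Z,  H_2 = 0,  H_3 = 0.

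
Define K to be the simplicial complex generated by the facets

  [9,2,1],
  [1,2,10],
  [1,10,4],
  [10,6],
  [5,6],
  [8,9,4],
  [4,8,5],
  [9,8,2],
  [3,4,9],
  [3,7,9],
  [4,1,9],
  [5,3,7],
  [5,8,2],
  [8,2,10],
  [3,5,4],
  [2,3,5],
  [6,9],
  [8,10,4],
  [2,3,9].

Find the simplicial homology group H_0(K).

K has 10 vertices, 25 edges, 16 triangles.
rank ∂_0 = 0, rank ∂_1 = 9 ⇒ b_0 = 10 − 0 − 9 = 1; all invariant factors of ∂_1 are 1 so no torsion. So H_0 = Z.

H_0 = Z.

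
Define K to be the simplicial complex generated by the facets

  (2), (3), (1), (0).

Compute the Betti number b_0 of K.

b_0 = 4.

We work with the vertex ordering 0 < 1 < 2 < 3. The simplices of K, each written with vertices in increasing order, are:

  0-simplices (4): [0], [1], [2], [3]

Hence C_0 ≅ Z^4.

Reading off H_k = ker ∂_k / im ∂_{k+1}:

  H_0: rank C_0 − rank ∂_1 = 4 − 0 = 4, and there is no ∂_1, so H_0 ≅ Z^4.

Hence the Betti numbers are b_0 = 4.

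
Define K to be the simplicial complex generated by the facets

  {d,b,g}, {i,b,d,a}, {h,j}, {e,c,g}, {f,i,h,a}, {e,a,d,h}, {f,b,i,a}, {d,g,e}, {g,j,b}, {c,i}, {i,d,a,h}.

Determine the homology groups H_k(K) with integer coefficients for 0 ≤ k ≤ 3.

H_0 ≅ Z,  H_1 ≅ Z^2,  H_2 = 0,  H_3 = 0.

Take the total order a < b < c < d < e < f < g < h < i < j on the vertex set. Then K (dimension 3) consists of the simplices:

  0-simplices (10): a, b, c, d, e, f, g, h, i, j
  1-simplices (25): ab, ad, ae, af, ah, ai, bd, bf, bg, bi, bj, ce, cg, ci, de, dg, dh, di, eg, eh, fh, fi, gj, hi, hj
  2-simplices (19): abd, abf, abi, ade, adh, adi, aeh, afh, afi, ahi, bdg, bdi, bfi, bgj, ceg, deg, deh, dhi, fhi
  3-simplices (5): abdi, abfi, adeh, adhi, afhi

Hence C_0 ≅ Z^10, C_1 ≅ Z^25, C_2 ≅ Z^19, C_3 ≅ Z^5.

∂_1: C_1 → C_0 maps an edge to its endpoints' difference, ∂[p,q] = q − p.
The 10×25 boundary matrix has rank 9 and Smith normal form diag(1,1,1,1,1,1,1,1,1).

∂_2: C_2 → C_1 acts by ∂[p,q,r] = [q,r] − [p,r] + [p,q]. For instance
  ∂fhi = hi − fi + fh,
  ∂bgj = gj − bj + bg.
This gives a 25×19 integer matrix of rank 14; reducing to Smith normal form yields diagonal entries (1,1,1,1,1,1,1,1,1,1,1,1,1,1).

Boundary ∂_3: C_3 → C_2 sends each 3-simplex σ to the alternating sum Σ_i (−1)^i (σ with its i-th vertex removed). For instance
  ∂abfi = bfi − afi + abi − abf,
  ∂adeh = deh − aeh + adh − ade.
As a 19×5 matrix over Z this has rank 5, with invariant factors (1,1,1,1,1).

From H_k ≅ ker(∂_k) / im(∂_{k+1}) we obtain:

  H_0: rank C_0 − rank ∂_1 = 10 − 9 = 1, and the invariant factors of ∂_1 are all 1, so H_0 = Z.
  H_1: rank ker ∂_1 − rank ∂_2 = (25 − 9) − 14 = 2, and the invariant factors of ∂_2 are all 1, so H_1 = Z^2.
  H_2: rank ker ∂_2 − rank ∂_3 = (19 − 14) − 5 = 0, and the invariant factors of ∂_3 are all 1, so H_2 = 0.
  H_3: rank ker ∂_3 − rank ∂_4 = (5 − 5) − 0 = 0, and there is no ∂_4, so H_3 = 0.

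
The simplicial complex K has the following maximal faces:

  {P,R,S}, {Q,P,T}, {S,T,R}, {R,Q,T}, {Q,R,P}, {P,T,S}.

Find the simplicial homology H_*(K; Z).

H_0 = Z,  H_1 = 0,  H_2 = Z.

K has 5 vertices, 9 edges, 6 triangles.
rank ∂_0 = 0, rank ∂_1 = 4 ⇒ b_0 = 5 − 0 − 4 = 1; all invariant factors of ∂_1 are 1 so no torsion. So H_0 ≅ Z.
rank ∂_1 = 4, rank ∂_2 = 5 ⇒ b_1 = 9 − 4 − 5 = 0; all invariant factors of ∂_2 are 1 so no torsion. So H_1 ≅ 0.
rank ∂_2 = 5, rank ∂_3 = 0 ⇒ b_2 = 6 − 5 − 0 = 1. So H_2 ≅ Z.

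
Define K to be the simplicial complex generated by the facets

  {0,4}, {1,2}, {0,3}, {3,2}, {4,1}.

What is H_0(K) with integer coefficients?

Take the total order 0 < 1 < 2 < 3 < 4 on the vertex set. Then K (dimension 1) consists of the simplices:

  0-simplices (5): [0], [1], [2], [3], [4]
  1-simplices (5): [0,3], [0,4], [1,2], [1,4], [2,3]

giving chain groups C_0 ≅ Z^5, C_1 ≅ Z^5.

∂_1: C_1 → C_0 is given by ∂[p,q] = [q] − [p].
The 5×5 boundary matrix has rank 4 and Smith normal form diag(1,1,1,1).

Now H_k = ker ∂_k / im ∂_{k+1}, so:

  H_0: rank C_0 − rank ∂_1 = 5 − 4 = 1, and the invariant factors of ∂_1 are all 1, so H_0 ≅ Z.

H_0 = Z.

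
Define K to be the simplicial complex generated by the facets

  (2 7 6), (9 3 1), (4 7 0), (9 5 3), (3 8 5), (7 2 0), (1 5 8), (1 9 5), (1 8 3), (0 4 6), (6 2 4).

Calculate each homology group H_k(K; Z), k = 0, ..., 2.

Take the total order 0 < 1 < 2 < 3 < 4 < 5 < 6 < 7 < 8 < 9 on the vertex set. Then K (dimension 2) consists of the simplices:

  0-simplices (10): [0], [1], [2], [3], [4], [5], [6], [7], [8], [9]
  1-simplices (19): [0,2], [0,4], [0,6], [0,7], [1,3], [1,5], [1,8], [1,9], [2,4], [2,6], [2,7], [3,5], [3,8], [3,9], [4,6], [4,7], [5,8], [5,9], [6,7]
  2-simplices (11): [0,2,7], [0,4,6], [0,4,7], [1,3,8], [1,3,9], [1,5,8], [1,5,9], [2,4,6], [2,6,7], [3,5,8], [3,5,9]

giving chain groups C_0 ≅ Z^10, C_1 ≅ Z^19, C_2 ≅ Z^11.

Boundary ∂_1: C_1 → C_0 maps an edge to its endpoints' difference, ∂[p,q] = q − p.
As a 10×19 matrix over Z this has rank 8, with invariant factors (1,1,1,1,1,1,1,1).

The boundary map ∂_2: C_2 → C_1 sends each 2-simplex [p,q,r] to [q,r] − [p,r] + [p,q]. For instance
  ∂[1,3,8] = [3,8] − [1,8] + [1,3],
  ∂[0,4,6] = [4,6] − [0,6] + [0,4].
The resulting 19×11 matrix has rank 10, and its Smith normal form has invariant factors (1,1,1,1,1,1,1,1,1,1).

From H_k ≅ ker(∂_k) / im(∂_{k+1}) we obtain:

  H_0: rank C_0 − rank ∂_1 = 10 − 8 = 2, and the invariant factors of ∂_1 are all 1, so H_0 ≅ Z^2.
  H_1: rank ker ∂_1 − rank ∂_2 = (19 − 8) − 10 = 1, and the invariant factors of ∂_2 are all 1, so H_1 ≅ Z.
  H_2: rank ker ∂_2 − rank ∂_3 = (11 − 10) − 0 = 1, and there is no ∂_3, so H_2 ≅ Z.

As a check, the Euler characteristic is 10 − 19 + 11 = 2, which agrees with 2 − 1 + 1 = 2.

H_0 = Z^2,  H_1 = Z,  H_2 = Z.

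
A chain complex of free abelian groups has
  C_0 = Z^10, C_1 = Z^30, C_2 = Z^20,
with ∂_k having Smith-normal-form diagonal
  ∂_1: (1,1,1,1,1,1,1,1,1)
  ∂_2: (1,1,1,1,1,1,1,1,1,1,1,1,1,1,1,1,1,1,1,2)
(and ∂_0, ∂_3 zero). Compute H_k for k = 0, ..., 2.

H_0: b_0 = 10 − 0 − 9 = 1; torsion from ∂_1 factors > 1: none. So H_0 ≅ Z.
H_1: b_1 = 30 − 9 − 20 = 1; torsion from ∂_2 factors > 1: [2]. So H_1 ≅ Z ⊕ Z/2Z.
H_2: b_2 = 20 − 20 − 0 = 0; torsion from ∂_3 factors > 1: none. So H_2 ≅ 0.

H_0 ≅ Z,  H_1 ≅ Z ⊕ Z/2Z,  H_2 = 0.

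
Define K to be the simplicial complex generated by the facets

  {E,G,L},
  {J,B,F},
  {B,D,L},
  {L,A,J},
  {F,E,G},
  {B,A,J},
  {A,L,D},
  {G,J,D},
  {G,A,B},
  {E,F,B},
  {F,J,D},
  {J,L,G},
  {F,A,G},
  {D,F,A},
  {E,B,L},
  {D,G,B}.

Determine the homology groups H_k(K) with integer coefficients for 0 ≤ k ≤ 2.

H_0 ≅ Z,  H_1 ≅ Z^2,  H_2 ≅ Z.

Fix the vertex order A < B < D < E < F < G < J < L and write every simplex with vertices in increasing order. Then dim K = 2 and the simplices of K are:

  0-simplices (8): A, B, D, E, F, G, J, L
  1-simplices (24): AB, AD, AF, AG, AJ, AL, BD, BE, BF, BG, BJ, BL, DF, DG, DJ, DL, EF, EG, EL, FG, FJ, GJ, GL, JL
  2-simplices (16): ABG, ABJ, ADF, ADL, AFG, AJL, BDG, BDL, BEF, BEL, BFJ, DFJ, DGJ, EFG, EGL, GJL

so the chain groups are C_0 ≅ Z^8, C_1 ≅ Z^24, C_2 ≅ Z^16.

∂_1: C_1 → C_0 sends each edge [p,q] (with p < q) to q − p. For instance
  ∂AJ = J − A.
This gives a 8×24 integer matrix of rank 7; reducing to Smith normal form yields diagonal entries (1,1,1,1,1,1,1).

The boundary map ∂_2: C_2 → C_1 sends each 2-simplex [p,q,r] to [q,r] − [p,r] + [p,q]. For instance
  ∂AJL = JL − AL + AJ,
  ∂EFG = FG − EG + EF.
This gives a 24×16 integer matrix of rank 15; reducing to Smith normal form yields diagonal entries (1,1,1,1,1,1,1,1,1,1,1,1,1,1,1).

Computing H_k = (kernel of ∂_k) / (image of ∂_{k+1}):

  H_0: rank C_0 − rank ∂_1 = 8 − 7 = 1, and the invariant factors of ∂_1 are all 1, so H_0 ≅ Z.
  H_1: rank ker ∂_1 − rank ∂_2 = (24 − 7) − 15 = 2, and the invariant factors of ∂_2 are all 1, so H_1 ≅ Z^2.
  H_2: rank ker ∂_2 − rank ∂_3 = (16 − 15) − 0 = 1, and there is no ∂_3, so H_2 ≅ Z.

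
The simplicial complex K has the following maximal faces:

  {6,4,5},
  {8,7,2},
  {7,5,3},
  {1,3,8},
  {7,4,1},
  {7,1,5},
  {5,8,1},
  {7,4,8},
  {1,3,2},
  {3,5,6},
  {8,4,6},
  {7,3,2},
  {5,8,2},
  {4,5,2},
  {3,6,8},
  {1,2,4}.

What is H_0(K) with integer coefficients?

H_0 = Z.

Take the total order 1 < 2 < 3 < 4 < 5 < 6 < 7 < 8 on the vertex set. Then K (dimension 2) consists of the simplices:

  0-simplices (8): [1], [2], [3], [4], [5], [6], [7], [8]
  1-simplices (24): (24 of them)
  2-simplices (16): [1,2,3], [1,2,4], [1,3,8], [1,4,7], [1,5,7], [1,5,8], [2,3,7], [2,4,5], [2,5,8], [2,7,8], [3,5,6], [3,5,7], [3,6,8], [4,5,6], [4,6,8], [4,7,8]

Hence C_0 ≅ Z^8, C_1 ≅ Z^24, C_2 ≅ Z^16.

∂_1: C_1 → C_0 maps an edge to its endpoints' difference, ∂[p,q] = q − p.
The resulting 8×24 matrix has rank 7, and its Smith normal form has invariant factors (1,1,1,1,1,1,1).

Boundary ∂_2: C_2 → C_1 acts by ∂[p,q,r] = [q,r] − [p,r] + [p,q]. For instance
  ∂[2,7,8] = [7,8] − [2,8] + [2,7],
  ∂[4,7,8] = [7,8] − [4,8] + [4,7].
The 24×16 boundary matrix has rank 15 and Smith normal form diag(1,1,1,1,1,1,1,1,1,1,1,1,1,1,1).

Now H_k = ker ∂_k / im ∂_{k+1}, so:

  H_0: rank C_0 − rank ∂_1 = 8 − 7 = 1, and the invariant factors of ∂_1 are all 1, so H_0 = Z.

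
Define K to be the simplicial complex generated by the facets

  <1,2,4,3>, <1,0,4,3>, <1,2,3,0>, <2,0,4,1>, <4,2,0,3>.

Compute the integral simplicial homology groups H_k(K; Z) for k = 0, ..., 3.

K has 5 vertices, 10 edges, 10 triangles, 5 3-simplices.
rank ∂_0 = 0, rank ∂_1 = 4 ⇒ b_0 = 5 − 0 − 4 = 1; all invariant factors of ∂_1 are 1 so no torsion. So H_0 = Z.
rank ∂_1 = 4, rank ∂_2 = 6 ⇒ b_1 = 10 − 4 − 6 = 0; all invariant factors of ∂_2 are 1 so no torsion. So H_1 = 0.
rank ∂_2 = 6, rank ∂_3 = 4 ⇒ b_2 = 10 − 6 − 4 = 0; all invariant factors of ∂_3 are 1 so no torsion. So H_2 = 0.
rank ∂_3 = 4, rank ∂_4 = 0 ⇒ b_3 = 5 − 4 − 0 = 1. So H_3 = Z.

H_0 = Z,  H_1 = 0,  H_2 = 0,  H_3 = Z.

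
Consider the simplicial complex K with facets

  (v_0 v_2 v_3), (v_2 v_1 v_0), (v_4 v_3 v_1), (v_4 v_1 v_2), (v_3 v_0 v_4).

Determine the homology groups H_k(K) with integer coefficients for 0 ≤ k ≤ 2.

H_0 = Z,  H_1 = Z,  H_2 = 0.

Fix the vertex order v_0 < v_1 < v_2 < v_3 < v_4 and write every simplex with vertices in increasing order. Then dim K = 2 and the simplices of K are:

  0-simplices (5): [v_0], [v_1], [v_2], [v_3], [v_4]
  1-simplices (10): [v_0,v_1], [v_0,v_2], [v_0,v_3], [v_0,v_4], [v_1,v_2], [v_1,v_3], [v_1,v_4], [v_2,v_3], [v_2,v_4], [v_3,v_4]
  2-simplices (5): [v_0,v_1,v_2], [v_0,v_2,v_3], [v_0,v_3,v_4], [v_1,v_2,v_4], [v_1,v_3,v_4]

so the chain groups are C_0 ≅ Z^5, C_1 ≅ Z^10, C_2 ≅ Z^5.

Boundary ∂_1: C_1 → C_0 maps an edge to its endpoints' difference, ∂[p,q] = q − p.
As a 5×10 matrix over Z this has rank 4, with invariant factors (1,1,1,1).

The boundary map ∂_2: C_2 → C_1 maps a triangle to the signed sum of its edges. For instance
  ∂[v_0,v_1,v_2] = [v_1,v_2] − [v_0,v_2] + [v_0,v_1],
  ∂[v_1,v_3,v_4] = [v_3,v_4] − [v_1,v_4] + [v_1,v_3].
As a 10×5 matrix over Z this has rank 5, with invariant factors (1,1,1,1,1).

From H_k ≅ ker(∂_k) / im(∂_{k+1}) we obtain:

  H_0: rank C_0 − rank ∂_1 = 5 − 4 = 1, and the invariant factors of ∂_1 are all 1, so H_0 = Z.
  H_1: rank ker ∂_1 − rank ∂_2 = (10 − 4) − 5 = 1, and the invariant factors of ∂_2 are all 1, so H_1 = Z.
  H_2: rank ker ∂_2 − rank ∂_3 = (5 − 5) − 0 = 0, and there is no ∂_3, so H_2 = 0.

As a check, the Euler characteristic is 5 − 10 + 5 = 0, which agrees with 1 − 1 + 0 = 0.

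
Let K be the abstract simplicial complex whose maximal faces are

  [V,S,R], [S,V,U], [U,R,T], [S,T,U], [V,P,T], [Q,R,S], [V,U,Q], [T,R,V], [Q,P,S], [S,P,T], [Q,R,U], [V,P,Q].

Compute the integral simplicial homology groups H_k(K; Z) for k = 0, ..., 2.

H_0 ≅ Z,  H_1 ≅ Z/2Z,  H_2 = 0.

We work with the vertex ordering P < Q < R < S < T < U < V. The simplices of K, each written with vertices in increasing order, are:

  0-simplices (7): P, Q, R, S, T, U, V
  1-simplices (18): PQ, PS, PT, PV, QR, QS, QU, QV, RS, RT, RU, RV, ST, SU, SV, TU, TV, UV
  2-simplices (12): PQS, PQV, PST, PTV, QRS, QRU, QUV, RSV, RTU, RTV, STU, SUV

giving chain groups C_0 ≅ Z^7, C_1 ≅ Z^18, C_2 ≅ Z^12.

The boundary map ∂_1: C_1 → C_0 maps an edge to its endpoints' difference, ∂[p,q] = q − p. For instance
  ∂PT = T − P.
This gives a 7×18 integer matrix of rank 6; reducing to Smith normal form yields diagonal entries (1,1,1,1,1,1).

∂_2: C_2 → C_1 acts by ∂[p,q,r] = [q,r] − [p,r] + [p,q]. For instance
  ∂PQV = QV − PV + PQ,
  ∂PST = ST − PT + PS.
The resulting 18×12 matrix has rank 12, and its Smith normal form has invariant factors (1,1,1,1,1,1,1,1,1,1,1,2).

Now H_k = ker ∂_k / im ∂_{k+1}, so:

  H_0: rank C_0 − rank ∂_1 = 7 − 6 = 1, and the invariant factors of ∂_1 are all 1, so H_0 ≅ Z.
  H_1: rank ker ∂_1 − rank ∂_2 = (18 − 6) − 12 = 0, and ∂_2 has invariant factor 2 > 1, so H_1 ≅ Z/2Z.
  H_2: rank ker ∂_2 − rank ∂_3 = (12 − 12) − 0 = 0, and there is no ∂_3, so H_2 ≅ 0.

As a check, the Euler characteristic is 7 − 18 + 12 = 1, which agrees with 1 − 0 + 0 = 1.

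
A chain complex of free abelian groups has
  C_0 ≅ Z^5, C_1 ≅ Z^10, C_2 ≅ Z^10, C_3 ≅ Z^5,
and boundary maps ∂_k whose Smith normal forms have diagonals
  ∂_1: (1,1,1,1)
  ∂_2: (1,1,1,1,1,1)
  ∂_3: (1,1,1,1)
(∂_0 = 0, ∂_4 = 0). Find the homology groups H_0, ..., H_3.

H_0: b_0 = 5 − 0 − 4 = 1; torsion from ∂_1 factors > 1: none. So H_0 ≅ Z.
H_1: b_1 = 10 − 4 − 6 = 0; torsion from ∂_2 factors > 1: none. So H_1 ≅ 0.
H_2: b_2 = 10 − 6 − 4 = 0; torsion from ∂_3 factors > 1: none. So H_2 ≅ 0.
H_3: b_3 = 5 − 4 − 0 = 1; torsion from ∂_4 factors > 1: none. So H_3 ≅ Z.

H_0 ≅ Z,  H_1 = 0,  H_2 = 0,  H_3 ≅ Z.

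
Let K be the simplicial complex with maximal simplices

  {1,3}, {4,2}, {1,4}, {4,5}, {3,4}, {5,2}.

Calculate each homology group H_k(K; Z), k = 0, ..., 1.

H_0 = Z,  H_1 = Z^2.

We work with the vertex ordering 1 < 2 < 3 < 4 < 5. The simplices of K, each written with vertices in increasing order, are:

  0-simplices (5): [1], [2], [3], [4], [5]
  1-simplices (6): [1,3], [1,4], [2,4], [2,5], [3,4], [4,5]

giving chain groups C_0 ≅ Z^5, C_1 ≅ Z^6.

The boundary map ∂_1: C_1 → C_0 sends each edge [p,q] (with p < q) to q − p.
The 5×6 boundary matrix has rank 4 and Smith normal form diag(1,1,1,1).

Now H_k = ker ∂_k / im ∂_{k+1}, so:

  H_0: rank C_0 − rank ∂_1 = 5 − 4 = 1, and the invariant factors of ∂_1 are all 1, so H_0 = Z.
  H_1: rank ker ∂_1 − rank ∂_2 = (6 − 4) − 0 = 2, and there is no ∂_2, so H_1 = Z^2.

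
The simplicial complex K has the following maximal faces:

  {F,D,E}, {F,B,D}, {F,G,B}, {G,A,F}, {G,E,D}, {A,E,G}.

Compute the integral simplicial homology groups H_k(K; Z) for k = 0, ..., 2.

H_0 = Z,  H_1 = Z,  H_2 = 0.

We work with the vertex ordering A < B < D < E < F < G. The simplices of K, each written with vertices in increasing order, are:

  0-simplices (6): A, B, D, E, F, G
  1-simplices (12): AE, AF, AG, BD, BF, BG, DE, DF, DG, EF, EG, FG
  2-simplices (6): AEG, AFG, BDF, BFG, DEF, DEG

Hence C_0 ≅ Z^6, C_1 ≅ Z^12, C_2 ≅ Z^6.

∂_1: C_1 → C_0 is given by ∂[p,q] = [q] − [p]. For instance
  ∂BF = F − B.
The 6×12 boundary matrix has rank 5 and Smith normal form diag(1,1,1,1,1).

The boundary map ∂_2: C_2 → C_1 maps a triangle to the signed sum of its edges. For instance
  ∂BFG = FG − BG + BF,
  ∂AFG = FG − AG + AF.
The resulting 12×6 matrix has rank 6, and its Smith normal form has invariant factors (1,1,1,1,1,1).

Reading off H_k = ker ∂_k / im ∂_{k+1}:

  H_0: rank C_0 − rank ∂_1 = 6 − 5 = 1, and the invariant factors of ∂_1 are all 1, so H_0 = Z.
  H_1: rank ker ∂_1 − rank ∂_2 = (12 − 5) − 6 = 1, and the invariant factors of ∂_2 are all 1, so H_1 = Z.
  H_2: rank ker ∂_2 − rank ∂_3 = (6 − 6) − 0 = 0, and there is no ∂_3, so H_2 = 0.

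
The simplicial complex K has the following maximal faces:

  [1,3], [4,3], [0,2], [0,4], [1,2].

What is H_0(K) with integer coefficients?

We work with the vertex ordering 0 < 1 < 2 < 3 < 4. The simplices of K, each written with vertices in increasing order, are:

  0-simplices (5): [0], [1], [2], [3], [4]
  1-simplices (5): [0,2], [0,4], [1,2], [1,3], [3,4]

giving chain groups C_0 ≅ Z^5, C_1 ≅ Z^5.

Boundary ∂_1: C_1 → C_0 sends each edge [p,q] (with p < q) to q − p. For instance
  ∂[3,4] = [4] − [3].
As a 5×5 matrix over Z this has rank 4, with invariant factors (1,1,1,1).

Computing H_k = (kernel of ∂_k) / (image of ∂_{k+1}):

  H_0: rank C_0 − rank ∂_1 = 5 − 4 = 1, and the invariant factors of ∂_1 are all 1, so H_0 = Z.

(K is a triangulation of the circle S^1.)

H_0 = Z.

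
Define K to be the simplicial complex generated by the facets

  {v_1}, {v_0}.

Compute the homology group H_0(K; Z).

Take the total order v_0 < v_1 on the vertex set. Then K (dimension 0) consists of the simplices:

  0-simplices (2): [v_0], [v_1]

giving chain groups C_0 ≅ Z^2.

Reading off H_k = ker ∂_k / im ∂_{k+1}:

  H_0: rank C_0 − rank ∂_1 = 2 − 0 = 2, and there is no ∂_1, so H_0 ≅ Z^2.

H_0 = Z^2.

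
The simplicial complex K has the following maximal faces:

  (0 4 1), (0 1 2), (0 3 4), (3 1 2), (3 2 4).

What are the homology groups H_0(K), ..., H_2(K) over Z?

Fix the vertex order 0 < 1 < 2 < 3 < 4 and write every simplex with vertices in increasing order. Then dim K = 2 and the simplices of K are:

  0-simplices (5): [0], [1], [2], [3], [4]
  1-simplices (10): [0,1], [0,2], [0,3], [0,4], [1,2], [1,3], [1,4], [2,3], [2,4], [3,4]
  2-simplices (5): [0,1,2], [0,1,4], [0,3,4], [1,2,3], [2,3,4]

Hence C_0 ≅ Z^5, C_1 ≅ Z^10, C_2 ≅ Z^5.

∂_1: C_1 → C_0 is given by ∂[p,q] = [q] − [p]. For instance
  ∂[2,3] = [3] − [2].
This gives a 5×10 integer matrix of rank 4; reducing to Smith normal form yields diagonal entries (1,1,1,1).

∂_2: C_2 → C_1 sends each 2-simplex [p,q,r] to [q,r] − [p,r] + [p,q]. For instance
  ∂[0,1,4] = [1,4] − [0,4] + [0,1],
  ∂[1,2,3] = [2,3] − [1,3] + [1,2].
The resulting 10×5 matrix has rank 5, and its Smith normal form has invariant factors (1,1,1,1,1).

Computing H_k = (kernel of ∂_k) / (image of ∂_{k+1}):

  H_0: rank C_0 − rank ∂_1 = 5 − 4 = 1, and the invariant factors of ∂_1 are all 1, so H_0 ≅ Z.
  H_1: rank ker ∂_1 − rank ∂_2 = (10 − 4) − 5 = 1, and the invariant factors of ∂_2 are all 1, so H_1 ≅ Z.
  H_2: rank ker ∂_2 − rank ∂_3 = (5 − 5) − 0 = 0, and there is no ∂_3, so H_2 ≅ 0.

H_0 = Z,  H_1 = Z,  H_2 = 0.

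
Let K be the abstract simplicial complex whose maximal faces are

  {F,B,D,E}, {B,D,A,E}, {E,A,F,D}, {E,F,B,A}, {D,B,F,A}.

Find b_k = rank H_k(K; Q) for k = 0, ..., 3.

b_0 = 1, b_1 = 0, b_2 = 0, b_3 = 1.

K has 5 vertices, 10 edges, 10 triangles, 5 3-simplices.
rank ∂_0 = 0, rank ∂_1 = 4 ⇒ b_0 = 5 − 0 − 4 = 1; all invariant factors of ∂_1 are 1 so no torsion. So H_0 = Z.
rank ∂_1 = 4, rank ∂_2 = 6 ⇒ b_1 = 10 − 4 − 6 = 0; all invariant factors of ∂_2 are 1 so no torsion. So H_1 = 0.
rank ∂_2 = 6, rank ∂_3 = 4 ⇒ b_2 = 10 − 6 − 4 = 0; all invariant factors of ∂_3 are 1 so no torsion. So H_2 = 0.
rank ∂_3 = 4, rank ∂_4 = 0 ⇒ b_3 = 5 − 4 − 0 = 1. So H_3 = Z.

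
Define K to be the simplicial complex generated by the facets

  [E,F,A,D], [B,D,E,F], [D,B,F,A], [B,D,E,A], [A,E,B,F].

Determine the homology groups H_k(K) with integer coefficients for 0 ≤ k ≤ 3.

K has 5 vertices, 10 edges, 10 triangles, 5 3-simplices.
rank ∂_0 = 0, rank ∂_1 = 4 ⇒ b_0 = 5 − 0 − 4 = 1; all invariant factors of ∂_1 are 1 so no torsion. So H_0 = Z.
rank ∂_1 = 4, rank ∂_2 = 6 ⇒ b_1 = 10 − 4 − 6 = 0; all invariant factors of ∂_2 are 1 so no torsion. So H_1 = 0.
rank ∂_2 = 6, rank ∂_3 = 4 ⇒ b_2 = 10 − 6 − 4 = 0; all invariant factors of ∂_3 are 1 so no torsion. So H_2 = 0.
rank ∂_3 = 4, rank ∂_4 = 0 ⇒ b_3 = 5 − 4 − 0 = 1. So H_3 = Z.

H_0 ≅ Z,  H_1 = 0,  H_2 = 0,  H_3 ≅ Z.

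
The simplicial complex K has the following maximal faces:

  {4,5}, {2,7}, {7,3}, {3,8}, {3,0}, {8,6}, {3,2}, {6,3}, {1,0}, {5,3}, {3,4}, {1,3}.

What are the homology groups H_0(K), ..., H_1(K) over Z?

H_0 = Z,  H_1 = Z^4.

Fix the vertex order 0 < 1 < 2 < 3 < 4 < 5 < 6 < 7 < 8 and write every simplex with vertices in increasing order. Then dim K = 1 and the simplices of K are:

  0-simplices (9): [0], [1], [2], [3], [4], [5], [6], [7], [8]
  1-simplices (12): [0,1], [0,3], [1,3], [2,3], [2,7], [3,4], [3,5], [3,6], [3,7], [3,8], [4,5], [6,8]

so the chain groups are C_0 ≅ Z^9, C_1 ≅ Z^12.

The boundary map ∂_1: C_1 → C_0 sends each edge [p,q] (with p < q) to q − p.
As a 9×12 matrix over Z this has rank 8, with invariant factors (1,1,1,1,1,1,1,1).

Now H_k = ker ∂_k / im ∂_{k+1}, so:

  H_0: rank C_0 − rank ∂_1 = 9 − 8 = 1, and the invariant factors of ∂_1 are all 1, so H_0 = Z.
  H_1: rank ker ∂_1 − rank ∂_2 = (12 − 8) − 0 = 4, and there is no ∂_2, so H_1 = Z^4.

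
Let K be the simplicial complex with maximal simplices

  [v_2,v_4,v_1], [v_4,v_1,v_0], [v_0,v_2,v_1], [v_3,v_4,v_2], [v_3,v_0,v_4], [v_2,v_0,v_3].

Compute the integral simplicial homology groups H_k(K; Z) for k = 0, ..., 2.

H_0 ≅ Z,  H_1 = 0,  H_2 ≅ Z.

We work with the vertex ordering v_0 < v_1 < v_2 < v_3 < v_4. The simplices of K, each written with vertices in increasing order, are:

  0-simplices (5): [v_0], [v_1], [v_2], [v_3], [v_4]
  1-simplices (9): [v_0,v_1], [v_0,v_2], [v_0,v_3], [v_0,v_4], [v_1,v_2], [v_1,v_4], [v_2,v_3], [v_2,v_4], [v_3,v_4]
  2-simplices (6): [v_0,v_1,v_2], [v_0,v_1,v_4], [v_0,v_2,v_3], [v_0,v_3,v_4], [v_1,v_2,v_4], [v_2,v_3,v_4]

Hence C_0 ≅ Z^5, C_1 ≅ Z^9, C_2 ≅ Z^6.

The boundary map ∂_1: C_1 → C_0 maps an edge to its endpoints' difference, ∂[p,q] = q − p.
The resulting 5×9 matrix has rank 4, and its Smith normal form has invariant factors (1,1,1,1).

∂_2: C_2 → C_1 acts by ∂[p,q,r] = [q,r] − [p,r] + [p,q]. For instance
  ∂[v_2,v_3,v_4] = [v_3,v_4] − [v_2,v_4] + [v_2,v_3],
  ∂[v_0,v_3,v_4] = [v_3,v_4] − [v_0,v_4] + [v_0,v_3].
The 9×6 boundary matrix has rank 5 and Smith normal form diag(1,1,1,1,1).

From H_k ≅ ker(∂_k) / im(∂_{k+1}) we obtain:

  H_0: rank C_0 − rank ∂_1 = 5 − 4 = 1, and the invariant factors of ∂_1 are all 1, so H_0 = Z.
  H_1: rank ker ∂_1 − rank ∂_2 = (9 − 4) − 5 = 0, and the invariant factors of ∂_2 are all 1, so H_1 = 0.
  H_2: rank ker ∂_2 − rank ∂_3 = (6 − 5) − 0 = 1, and there is no ∂_3, so H_2 = Z.

(K is a triangulation of the 2-sphere S^2.)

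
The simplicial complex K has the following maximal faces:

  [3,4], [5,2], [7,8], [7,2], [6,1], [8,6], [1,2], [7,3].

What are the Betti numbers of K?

Take the total order 1 < 2 < 3 < 4 < 5 < 6 < 7 < 8 on the vertex set. Then K (dimension 1) consists of the simplices:

  0-simplices (8): [1], [2], [3], [4], [5], [6], [7], [8]
  1-simplices (8): [1,2], [1,6], [2,5], [2,7], [3,4], [3,7], [6,8], [7,8]

so the chain groups are C_0 ≅ Z^8, C_1 ≅ Z^8.

∂_1: C_1 → C_0 is given by ∂[p,q] = [q] − [p].
The 8×8 boundary matrix has rank 7 and Smith normal form diag(1,1,1,1,1,1,1).

From H_k ≅ ker(∂_k) / im(∂_{k+1}) we obtain:

  H_0: rank C_0 − rank ∂_1 = 8 − 7 = 1, and the invariant factors of ∂_1 are all 1, so H_0 = Z.
  H_1: rank ker ∂_1 − rank ∂_2 = (8 − 7) − 0 = 1, and there is no ∂_2, so H_1 = Z.

As a check, the Euler characteristic is 8 − 8 = 0, which agrees with 1 − 1 = 0.

Hence the Betti numbers are b_0 = 1, b_1 = 1.

b_0 = 1, b_1 = 1.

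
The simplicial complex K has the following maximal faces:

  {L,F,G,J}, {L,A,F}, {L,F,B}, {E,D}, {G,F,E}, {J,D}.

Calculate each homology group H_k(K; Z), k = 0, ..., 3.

K has 8 vertices, 14 edges, 7 triangles, 1 3-simplex.
rank ∂_0 = 0, rank ∂_1 = 7 ⇒ b_0 = 8 − 0 − 7 = 1; all invariant factors of ∂_1 are 1 so no torsion. So H_0 ≅ Z.
rank ∂_1 = 7, rank ∂_2 = 6 ⇒ b_1 = 14 − 7 − 6 = 1; all invariant factors of ∂_2 are 1 so no torsion. So H_1 ≅ Z.
rank ∂_2 = 6, rank ∂_3 = 1 ⇒ b_2 = 7 − 6 − 1 = 0; all invariant factors of ∂_3 are 1 so no torsion. So H_2 ≅ 0.
rank ∂_3 = 1, rank ∂_4 = 0 ⇒ b_3 = 1 − 1 − 0 = 0. So H_3 ≅ 0.

H_0 ≅ Z,  H_1 ≅ Z,  H_2 = 0,  H_3 = 0.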